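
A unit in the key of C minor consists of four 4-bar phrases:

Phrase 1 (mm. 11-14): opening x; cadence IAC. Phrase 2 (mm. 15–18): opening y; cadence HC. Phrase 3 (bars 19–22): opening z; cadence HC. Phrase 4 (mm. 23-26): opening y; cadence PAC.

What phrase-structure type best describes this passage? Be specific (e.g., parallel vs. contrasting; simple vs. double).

contrasting double period

Four phrases in two halves: the first half (mm. 11-18) ends with a half cadence, the second (measures 19-26) with a perfect authentic cadence — a large antecedent–consequent pair, i.e. a double period.
Phrase 3 begins with different material from phrase 1, making it contrasting.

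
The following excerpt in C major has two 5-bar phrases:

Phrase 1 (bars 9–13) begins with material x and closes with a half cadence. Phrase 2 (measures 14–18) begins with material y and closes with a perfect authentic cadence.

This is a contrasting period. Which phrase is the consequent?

The phrase ending with the weaker cadence (half cadence) is the antecedent; the one ending more conclusively (perfect authentic cadence) is the consequent. The consequent is phrase 2.

phrase 2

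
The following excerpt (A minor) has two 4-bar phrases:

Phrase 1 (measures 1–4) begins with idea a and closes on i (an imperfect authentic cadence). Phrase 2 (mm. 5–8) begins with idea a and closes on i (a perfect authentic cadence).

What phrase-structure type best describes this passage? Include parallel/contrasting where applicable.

Phrase 1 ends with an imperfect authentic cadence (weaker) and phrase 2 with a perfect authentic cadence (stronger): antecedent + consequent = a period.
The two phrases open with the same material (a / a), so the period is parallel.

parallel period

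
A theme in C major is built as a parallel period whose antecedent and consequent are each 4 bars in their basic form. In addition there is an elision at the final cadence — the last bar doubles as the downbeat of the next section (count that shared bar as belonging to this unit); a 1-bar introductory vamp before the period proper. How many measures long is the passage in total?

9 measures

Basic parallel period: 4 + 4 = 8 bars.
8 (basic form) + 1 (introduction) = 9.
The elision shares a bar with the next section but does not change this unit's count.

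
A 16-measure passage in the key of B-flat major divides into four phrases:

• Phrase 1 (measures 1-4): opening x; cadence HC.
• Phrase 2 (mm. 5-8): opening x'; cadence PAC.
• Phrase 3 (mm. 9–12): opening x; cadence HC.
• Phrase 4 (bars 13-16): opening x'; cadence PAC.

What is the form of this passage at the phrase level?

The cadence pattern HC–PAC–HC–PAC is weak–strong twice, and phrases 3–4 restate phrases 1–2: a period heard twice, not a double period (which would end weakly at phrase 2).

repeated period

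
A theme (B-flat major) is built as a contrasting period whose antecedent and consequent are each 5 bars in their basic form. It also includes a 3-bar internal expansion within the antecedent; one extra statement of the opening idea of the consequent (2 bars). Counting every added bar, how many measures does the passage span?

15 measures

Basic contrasting period: 5 + 5 = 10 bars.
10 (basic form) + 3 (internal expansion) + 2 (extra statement) = 15.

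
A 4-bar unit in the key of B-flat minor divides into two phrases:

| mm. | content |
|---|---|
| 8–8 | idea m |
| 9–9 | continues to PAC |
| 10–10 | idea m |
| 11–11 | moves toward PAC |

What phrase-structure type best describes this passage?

repeated phrase

Both phrases have the same opening (m) and the same cadence (perfect authentic cadence): the second is a restatement, not a consequent, so this is a repeated phrase rather than a period.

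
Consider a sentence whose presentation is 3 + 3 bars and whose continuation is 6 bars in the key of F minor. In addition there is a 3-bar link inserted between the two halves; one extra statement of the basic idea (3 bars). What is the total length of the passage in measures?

Basic sentence: 3 + 3 + 6 = 12 bars.
12 (basic form) + 3 (link) + 3 (extra statement) = 18.

18 measures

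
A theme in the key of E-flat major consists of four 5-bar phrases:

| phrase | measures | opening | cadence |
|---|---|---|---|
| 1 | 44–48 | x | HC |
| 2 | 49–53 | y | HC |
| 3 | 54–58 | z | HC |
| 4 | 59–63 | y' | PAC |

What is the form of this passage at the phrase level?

contrasting double period

Four phrases in two halves: the first half (mm. 44–53) ends with a half cadence, the second (bars 54–63) with a perfect authentic cadence — a large antecedent–consequent pair, i.e. a double period.
Phrase 3 begins with different material from phrase 1, making it contrasting.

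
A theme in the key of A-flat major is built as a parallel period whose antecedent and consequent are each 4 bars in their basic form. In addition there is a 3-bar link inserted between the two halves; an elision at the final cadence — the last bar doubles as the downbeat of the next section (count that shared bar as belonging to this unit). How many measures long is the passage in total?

Basic parallel period: 4 + 4 = 8 bars.
8 (basic form) + 3 (link) = 11.
The elision shares a bar with the next section but does not change this unit's count.

11 measures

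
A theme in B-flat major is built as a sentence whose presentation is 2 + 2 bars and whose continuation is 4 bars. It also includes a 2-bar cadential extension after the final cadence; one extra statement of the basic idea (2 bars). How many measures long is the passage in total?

Basic sentence: 2 + 2 + 4 = 8 bars.
8 (basic form) + 2 (cadential extension) + 2 (extra statement) = 12.

12 measures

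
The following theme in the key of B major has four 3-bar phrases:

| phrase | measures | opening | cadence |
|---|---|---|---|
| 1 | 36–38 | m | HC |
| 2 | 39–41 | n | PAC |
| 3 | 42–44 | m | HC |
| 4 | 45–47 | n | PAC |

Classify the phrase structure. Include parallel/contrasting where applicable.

repeated period

The cadence pattern HC–PAC–HC–PAC is weak–strong twice, and phrases 3–4 restate phrases 1–2: a period heard twice, not a double period (which would end weakly at phrase 2).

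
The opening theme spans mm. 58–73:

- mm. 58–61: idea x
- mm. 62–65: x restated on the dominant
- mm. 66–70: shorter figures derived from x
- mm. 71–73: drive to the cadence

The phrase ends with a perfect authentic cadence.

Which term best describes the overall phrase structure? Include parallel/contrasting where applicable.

sentence

Basic idea (bars 58–61) + its repetition (bars 62–65) form the presentation; fragmentation and cadence (mm. 66–73) form the continuation — the 16-bar whole is a sentence.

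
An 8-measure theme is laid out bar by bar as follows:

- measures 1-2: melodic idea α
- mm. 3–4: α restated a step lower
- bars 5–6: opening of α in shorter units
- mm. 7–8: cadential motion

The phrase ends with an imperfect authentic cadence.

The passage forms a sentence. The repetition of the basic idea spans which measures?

measures 3–4

The presentation of a sentence is the basic idea (mm. 1–2) plus its repetition (mm. 3–4); the repetition of the basic idea is therefore mm. 3–4.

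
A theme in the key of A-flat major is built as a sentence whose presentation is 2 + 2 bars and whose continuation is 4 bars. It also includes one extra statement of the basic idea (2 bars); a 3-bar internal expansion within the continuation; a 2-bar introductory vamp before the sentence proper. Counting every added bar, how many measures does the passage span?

Basic sentence: 2 + 2 + 4 = 8 bars.
8 (basic form) + 2 (extra statement) + 3 (internal expansion) + 2 (introduction) = 15.

15 measures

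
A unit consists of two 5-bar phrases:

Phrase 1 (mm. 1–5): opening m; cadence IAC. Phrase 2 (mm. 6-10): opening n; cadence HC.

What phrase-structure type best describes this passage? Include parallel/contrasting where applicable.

phrase group

The second phrase closes with a half cadence, which is not stronger than the first phrase's imperfect authentic cadence; without a weak→strong cadential pair there is no antecedent–consequent relationship, so this is a phrase group rather than a period.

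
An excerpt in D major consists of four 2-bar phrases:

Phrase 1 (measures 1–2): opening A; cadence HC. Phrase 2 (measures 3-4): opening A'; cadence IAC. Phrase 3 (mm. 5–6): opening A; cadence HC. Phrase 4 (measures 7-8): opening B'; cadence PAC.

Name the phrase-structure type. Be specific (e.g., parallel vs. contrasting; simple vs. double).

parallel double period

Four phrases in two halves: the first half (bars 1–4) ends with an imperfect authentic cadence, the second (bars 5–8) with a perfect authentic cadence — a large antecedent–consequent pair, i.e. a double period.
Phrase 3 begins with the same material as phrase 1, making it parallel.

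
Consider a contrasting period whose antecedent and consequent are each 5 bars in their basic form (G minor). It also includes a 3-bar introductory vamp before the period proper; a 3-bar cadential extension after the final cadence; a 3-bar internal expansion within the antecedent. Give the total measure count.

19 measures

Basic contrasting period: 5 + 5 = 10 bars.
10 (basic form) + 3 (introduction) + 3 (cadential extension) + 3 (internal expansion) = 19.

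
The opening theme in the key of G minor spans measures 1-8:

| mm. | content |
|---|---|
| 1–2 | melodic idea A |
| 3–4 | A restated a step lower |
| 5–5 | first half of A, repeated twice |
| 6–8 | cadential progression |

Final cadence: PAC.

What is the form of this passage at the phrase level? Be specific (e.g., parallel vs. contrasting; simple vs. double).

Basic idea (bars 1–2) + its repetition (measures 3-4) form the presentation; fragmentation and cadence (bars 5–8) form the continuation — the 8-bar whole is a sentence.

sentence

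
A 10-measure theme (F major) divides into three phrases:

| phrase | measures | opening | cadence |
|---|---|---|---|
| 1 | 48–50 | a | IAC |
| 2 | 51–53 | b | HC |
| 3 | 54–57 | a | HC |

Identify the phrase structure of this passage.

phrase group

The final phrase closes with a half cadence, which is not stronger than the preceding half cadence; the 3 phrases lack an overall antecedent–consequent design and so form a phrase group.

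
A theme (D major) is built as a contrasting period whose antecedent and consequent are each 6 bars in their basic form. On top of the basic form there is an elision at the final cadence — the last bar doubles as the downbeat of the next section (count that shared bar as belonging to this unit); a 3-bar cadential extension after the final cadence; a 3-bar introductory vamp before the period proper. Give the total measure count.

Basic contrasting period: 6 + 6 = 12 bars.
12 (basic form) + 3 (cadential extension) + 3 (introduction) = 18.
The elision shares a bar with the next section but does not change this unit's count.

18 measures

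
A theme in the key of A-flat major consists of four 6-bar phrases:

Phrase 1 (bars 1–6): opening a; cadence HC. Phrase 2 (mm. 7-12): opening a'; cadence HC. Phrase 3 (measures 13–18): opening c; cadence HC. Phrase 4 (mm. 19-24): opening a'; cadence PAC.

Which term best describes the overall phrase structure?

Four phrases in two halves: the first half (measures 1-12) ends with a half cadence, the second (bars 13–24) with a perfect authentic cadence — a large antecedent–consequent pair, i.e. a double period.
Phrase 3 begins with different material from phrase 1, making it contrasting.

contrasting double period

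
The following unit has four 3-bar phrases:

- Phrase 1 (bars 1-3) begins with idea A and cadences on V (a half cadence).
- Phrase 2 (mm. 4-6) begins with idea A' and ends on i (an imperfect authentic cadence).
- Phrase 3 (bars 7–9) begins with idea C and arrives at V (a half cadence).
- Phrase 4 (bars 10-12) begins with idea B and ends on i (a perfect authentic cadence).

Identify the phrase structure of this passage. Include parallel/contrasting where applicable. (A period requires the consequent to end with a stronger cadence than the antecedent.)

Four phrases in two halves: the first half (bars 1–6) ends with an imperfect authentic cadence, the second (mm. 7-12) with a perfect authentic cadence — a large antecedent–consequent pair, i.e. a double period.
Phrase 3 begins with different material from phrase 1, making it contrasting.

contrasting double period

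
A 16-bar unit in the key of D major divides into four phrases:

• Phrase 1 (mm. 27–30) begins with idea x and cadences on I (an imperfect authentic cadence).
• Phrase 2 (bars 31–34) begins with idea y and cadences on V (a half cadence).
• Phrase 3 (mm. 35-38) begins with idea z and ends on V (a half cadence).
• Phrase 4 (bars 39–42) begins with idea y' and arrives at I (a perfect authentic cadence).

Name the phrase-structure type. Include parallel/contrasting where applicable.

contrasting double period

Four phrases in two halves: the first half (measures 27–34) ends with a half cadence, the second (mm. 35–42) with a perfect authentic cadence — a large antecedent–consequent pair, i.e. a double period.
Phrase 3 begins with different material from phrase 1, making it contrasting.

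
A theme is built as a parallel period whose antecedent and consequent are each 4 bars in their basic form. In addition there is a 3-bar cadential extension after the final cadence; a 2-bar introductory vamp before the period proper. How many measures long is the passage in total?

Basic parallel period: 4 + 4 = 8 bars.
8 (basic form) + 3 (cadential extension) + 2 (introduction) = 13.

13 measures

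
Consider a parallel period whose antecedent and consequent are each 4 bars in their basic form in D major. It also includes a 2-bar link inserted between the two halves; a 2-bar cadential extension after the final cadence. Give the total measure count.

Basic parallel period: 4 + 4 = 8 bars.
8 (basic form) + 2 (link) + 2 (cadential extension) = 12.

12 measures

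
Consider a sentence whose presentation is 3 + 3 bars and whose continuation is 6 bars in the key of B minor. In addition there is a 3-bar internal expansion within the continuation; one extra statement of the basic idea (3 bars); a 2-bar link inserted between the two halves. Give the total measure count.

Basic sentence: 3 + 3 + 6 = 12 bars.
12 (basic form) + 3 (internal expansion) + 3 (extra statement) + 2 (link) = 20.

20 measures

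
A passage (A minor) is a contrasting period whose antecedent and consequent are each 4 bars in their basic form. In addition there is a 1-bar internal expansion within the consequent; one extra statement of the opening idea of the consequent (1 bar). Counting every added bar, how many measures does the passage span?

10 measures

Basic contrasting period: 4 + 4 = 8 bars.
8 (basic form) + 1 (internal expansion) + 1 (extra statement) = 10.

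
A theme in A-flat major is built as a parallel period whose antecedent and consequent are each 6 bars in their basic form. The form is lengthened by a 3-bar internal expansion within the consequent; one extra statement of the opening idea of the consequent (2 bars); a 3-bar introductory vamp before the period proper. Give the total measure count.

Basic parallel period: 6 + 6 = 12 bars.
12 (basic form) + 3 (internal expansion) + 2 (extra statement) + 3 (introduction) = 20.

20 measures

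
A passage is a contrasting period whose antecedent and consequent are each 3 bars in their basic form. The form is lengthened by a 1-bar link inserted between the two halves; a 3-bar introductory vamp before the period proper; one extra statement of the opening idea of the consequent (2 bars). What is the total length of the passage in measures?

12 measures

Basic contrasting period: 3 + 3 = 6 bars.
6 (basic form) + 1 (link) + 3 (introduction) + 2 (extra statement) = 12.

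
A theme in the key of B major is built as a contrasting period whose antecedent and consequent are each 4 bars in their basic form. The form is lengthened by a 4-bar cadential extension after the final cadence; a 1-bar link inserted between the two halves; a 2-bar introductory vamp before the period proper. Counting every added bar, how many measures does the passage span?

15 measures

Basic contrasting period: 4 + 4 = 8 bars.
8 (basic form) + 4 (cadential extension) + 1 (link) + 2 (introduction) = 15.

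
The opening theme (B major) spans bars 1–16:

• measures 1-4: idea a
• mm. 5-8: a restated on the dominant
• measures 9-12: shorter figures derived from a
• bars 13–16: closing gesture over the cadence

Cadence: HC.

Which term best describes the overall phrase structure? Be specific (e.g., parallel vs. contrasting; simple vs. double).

sentence

Basic idea (measures 1-4) + its repetition (measures 5-8) form the presentation; fragmentation and cadence (bars 9–16) form the continuation — the 16-bar whole is a sentence.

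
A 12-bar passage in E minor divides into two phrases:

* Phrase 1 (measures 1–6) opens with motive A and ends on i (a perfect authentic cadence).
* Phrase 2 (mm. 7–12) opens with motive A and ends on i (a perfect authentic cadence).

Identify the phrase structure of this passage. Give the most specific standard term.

repeated phrase

Both phrases have the same opening (A) and the same cadence (perfect authentic cadence): the second is a restatement, not a consequent, so this is a repeated phrase rather than a period.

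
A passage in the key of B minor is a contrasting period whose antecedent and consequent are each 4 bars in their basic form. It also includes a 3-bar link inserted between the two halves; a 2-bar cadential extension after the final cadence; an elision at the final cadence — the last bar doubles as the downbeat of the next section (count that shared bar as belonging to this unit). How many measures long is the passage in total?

Basic contrasting period: 4 + 4 = 8 bars.
8 (basic form) + 3 (link) + 2 (cadential extension) = 13.
The elision shares a bar with the next section but does not change this unit's count.

13 measures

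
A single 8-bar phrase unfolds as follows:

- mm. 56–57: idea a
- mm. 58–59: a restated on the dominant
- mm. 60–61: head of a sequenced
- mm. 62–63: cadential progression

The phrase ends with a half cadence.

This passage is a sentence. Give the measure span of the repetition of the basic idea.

measures 58–59

The presentation of a sentence is the basic idea (measures 56-57) plus its repetition (measures 58-59); the repetition of the basic idea is therefore bars 58–59.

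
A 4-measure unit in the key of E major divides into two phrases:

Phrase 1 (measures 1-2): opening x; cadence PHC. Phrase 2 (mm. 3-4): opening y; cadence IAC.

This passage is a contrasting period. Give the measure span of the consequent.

The antecedent is the phrase ending with the weaker cadence (Phrygian half cadence, phrase 1) and the consequent the one ending more conclusively (imperfect authentic cadence, phrase 2); the consequent is bars 3–4.

measures 3–4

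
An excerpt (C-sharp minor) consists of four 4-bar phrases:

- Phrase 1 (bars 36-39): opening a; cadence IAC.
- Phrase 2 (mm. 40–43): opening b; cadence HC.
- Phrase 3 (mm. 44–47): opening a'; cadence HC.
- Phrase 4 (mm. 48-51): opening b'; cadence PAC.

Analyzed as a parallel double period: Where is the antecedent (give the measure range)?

measures 36–43

In a double period the four phrases pair into a large antecedent (phrases 1–2, ending half cadence) and a large consequent (phrases 3–4, ending perfect authentic cadence). The antecedent spans measures 36–43.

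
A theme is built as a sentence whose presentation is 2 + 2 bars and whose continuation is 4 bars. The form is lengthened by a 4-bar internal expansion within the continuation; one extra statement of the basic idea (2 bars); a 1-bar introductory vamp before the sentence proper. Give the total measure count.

15 measures

Basic sentence: 2 + 2 + 4 = 8 bars.
8 (basic form) + 4 (internal expansion) + 2 (extra statement) + 1 (introduction) = 15.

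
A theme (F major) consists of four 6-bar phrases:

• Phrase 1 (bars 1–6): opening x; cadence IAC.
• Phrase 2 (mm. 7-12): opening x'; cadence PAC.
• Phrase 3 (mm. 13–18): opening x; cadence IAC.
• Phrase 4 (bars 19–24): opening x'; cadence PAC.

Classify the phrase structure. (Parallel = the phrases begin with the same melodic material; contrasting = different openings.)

repeated period

The cadence pattern IAC–PAC–IAC–PAC is weak–strong twice, and phrases 3–4 restate phrases 1–2: a period heard twice, not a double period (which would end weakly at phrase 2).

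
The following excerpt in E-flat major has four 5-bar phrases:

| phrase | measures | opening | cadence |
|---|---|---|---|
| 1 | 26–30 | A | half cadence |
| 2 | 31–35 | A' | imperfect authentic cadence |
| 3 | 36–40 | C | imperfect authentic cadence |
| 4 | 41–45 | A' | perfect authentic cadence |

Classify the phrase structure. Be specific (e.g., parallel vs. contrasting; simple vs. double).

Four phrases in two halves: the first half (bars 26–35) ends with an imperfect authentic cadence, the second (measures 36-45) with a perfect authentic cadence — a large antecedent–consequent pair, i.e. a double period.
Phrase 3 begins with different material from phrase 1, making it contrasting.

contrasting double period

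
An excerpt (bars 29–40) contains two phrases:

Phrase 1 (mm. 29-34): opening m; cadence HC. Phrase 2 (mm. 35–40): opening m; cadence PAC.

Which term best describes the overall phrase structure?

Phrase 1 ends with a half cadence (weaker) and phrase 2 with a perfect authentic cadence (stronger): antecedent + consequent = a period.
The two phrases open with the same material (m / m), so the period is parallel.

parallel period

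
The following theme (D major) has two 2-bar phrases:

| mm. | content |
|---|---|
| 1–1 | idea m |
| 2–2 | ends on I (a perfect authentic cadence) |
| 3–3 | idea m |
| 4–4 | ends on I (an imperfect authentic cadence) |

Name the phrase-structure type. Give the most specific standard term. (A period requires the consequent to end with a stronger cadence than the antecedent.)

The second phrase closes with an imperfect authentic cadence, which is not stronger than the first phrase's perfect authentic cadence; without a weak→strong cadential pair there is no antecedent–consequent relationship, so this is a phrase group rather than a period.

phrase group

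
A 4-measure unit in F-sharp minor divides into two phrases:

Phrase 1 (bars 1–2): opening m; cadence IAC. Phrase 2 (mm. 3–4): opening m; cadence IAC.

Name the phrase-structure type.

Both phrases have the same opening (m) and the same cadence (imperfect authentic cadence): the second is a restatement, not a consequent, so this is a repeated phrase rather than a period.

repeated phrase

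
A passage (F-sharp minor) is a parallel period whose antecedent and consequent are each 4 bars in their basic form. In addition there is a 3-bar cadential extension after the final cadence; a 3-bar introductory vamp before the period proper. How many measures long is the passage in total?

Basic parallel period: 4 + 4 = 8 bars.
8 (basic form) + 3 (cadential extension) + 3 (introduction) = 14.

14 measures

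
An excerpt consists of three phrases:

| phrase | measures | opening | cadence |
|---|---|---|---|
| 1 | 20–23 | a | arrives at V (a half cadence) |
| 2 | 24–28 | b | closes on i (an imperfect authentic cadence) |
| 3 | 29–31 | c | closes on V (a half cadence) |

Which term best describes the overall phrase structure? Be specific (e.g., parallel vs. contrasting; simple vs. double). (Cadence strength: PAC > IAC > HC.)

phrase group

The final phrase closes with a half cadence, which is not stronger than the preceding imperfect authentic cadence; the 3 phrases lack an overall antecedent–consequent design and so form a phrase group.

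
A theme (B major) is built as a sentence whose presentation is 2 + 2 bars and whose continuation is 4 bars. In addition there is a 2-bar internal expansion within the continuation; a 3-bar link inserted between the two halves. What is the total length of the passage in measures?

Basic sentence: 2 + 2 + 4 = 8 bars.
8 (basic form) + 2 (internal expansion) + 3 (link) = 13.

13 measures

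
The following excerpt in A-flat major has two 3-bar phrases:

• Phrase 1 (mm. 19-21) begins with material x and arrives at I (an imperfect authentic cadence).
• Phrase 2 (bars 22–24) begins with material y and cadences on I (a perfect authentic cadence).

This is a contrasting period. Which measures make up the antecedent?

measures 19–21

The phrase ending with the weaker cadence (imperfect authentic cadence) is the antecedent; the one ending more conclusively (perfect authentic cadence) is the consequent. The antecedent is measures 19–21.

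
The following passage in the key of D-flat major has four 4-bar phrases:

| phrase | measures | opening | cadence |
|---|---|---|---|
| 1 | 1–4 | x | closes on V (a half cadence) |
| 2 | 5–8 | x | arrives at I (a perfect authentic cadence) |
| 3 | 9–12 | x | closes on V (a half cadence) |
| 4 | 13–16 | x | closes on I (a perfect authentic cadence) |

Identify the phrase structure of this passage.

repeated period

The cadence pattern HC–PAC–HC–PAC is weak–strong twice, and phrases 3–4 restate phrases 1–2: a period heard twice, not a double period (which would end weakly at phrase 2).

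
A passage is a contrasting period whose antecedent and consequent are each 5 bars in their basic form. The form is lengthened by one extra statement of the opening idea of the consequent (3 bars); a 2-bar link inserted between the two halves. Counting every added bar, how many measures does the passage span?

Basic contrasting period: 5 + 5 = 10 bars.
10 (basic form) + 3 (extra statement) + 2 (link) = 15.

15 measures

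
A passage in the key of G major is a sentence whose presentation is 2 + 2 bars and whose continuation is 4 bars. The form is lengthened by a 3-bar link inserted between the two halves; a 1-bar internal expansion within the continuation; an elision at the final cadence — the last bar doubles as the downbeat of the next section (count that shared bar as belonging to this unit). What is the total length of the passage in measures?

12 measures

Basic sentence: 2 + 2 + 4 = 8 bars.
8 (basic form) + 3 (link) + 1 (internal expansion) = 12.
The elision shares a bar with the next section but does not change this unit's count.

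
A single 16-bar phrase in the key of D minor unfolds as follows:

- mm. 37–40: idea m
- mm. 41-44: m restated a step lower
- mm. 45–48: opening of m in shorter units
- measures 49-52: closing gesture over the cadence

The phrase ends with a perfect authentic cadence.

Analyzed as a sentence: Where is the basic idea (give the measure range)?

The presentation of a sentence is the basic idea (mm. 37–40) plus its repetition (bars 41–44); the basic idea is therefore mm. 37–40.

measures 37–40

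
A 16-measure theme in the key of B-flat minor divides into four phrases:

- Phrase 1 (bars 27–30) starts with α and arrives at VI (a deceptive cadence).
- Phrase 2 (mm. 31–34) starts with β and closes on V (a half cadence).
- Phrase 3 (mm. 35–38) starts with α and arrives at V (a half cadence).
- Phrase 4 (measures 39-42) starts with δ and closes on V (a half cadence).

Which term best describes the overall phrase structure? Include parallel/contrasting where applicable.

phrase group

Phrase 4 ends with a half cadence, no stronger than phrase 2's half cadence, so the four phrases do not form a double period; nor do phrases 3–4 duplicate 1–2, so it is not a repeated period. With no phrase reaching a conclusive cadence, the passage is a phrase group.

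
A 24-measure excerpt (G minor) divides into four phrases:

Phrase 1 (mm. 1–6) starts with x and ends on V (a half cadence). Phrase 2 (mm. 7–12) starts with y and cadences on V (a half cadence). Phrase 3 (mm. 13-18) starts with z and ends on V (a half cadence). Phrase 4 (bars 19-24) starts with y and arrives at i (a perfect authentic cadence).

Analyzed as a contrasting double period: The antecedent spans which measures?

In a double period the four phrases pair into a large antecedent (phrases 1–2, ending half cadence) and a large consequent (phrases 3–4, ending perfect authentic cadence). The antecedent spans mm. 1-12.

measures 1–12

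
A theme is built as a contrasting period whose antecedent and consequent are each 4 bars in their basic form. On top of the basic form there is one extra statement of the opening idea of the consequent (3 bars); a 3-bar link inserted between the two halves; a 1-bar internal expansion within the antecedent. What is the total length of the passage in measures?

15 measures

Basic contrasting period: 4 + 4 = 8 bars.
8 (basic form) + 3 (extra statement) + 3 (link) + 1 (internal expansion) = 15.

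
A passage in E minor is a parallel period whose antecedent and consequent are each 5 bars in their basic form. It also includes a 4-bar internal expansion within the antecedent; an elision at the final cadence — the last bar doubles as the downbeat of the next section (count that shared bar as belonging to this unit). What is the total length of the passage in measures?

Basic parallel period: 5 + 5 = 10 bars.
10 (basic form) + 4 (internal expansion) = 14.
The elision shares a bar with the next section but does not change this unit's count.

14 measures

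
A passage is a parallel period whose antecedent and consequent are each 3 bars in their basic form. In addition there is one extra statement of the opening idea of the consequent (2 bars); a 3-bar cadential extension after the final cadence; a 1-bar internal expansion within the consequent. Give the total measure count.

Basic parallel period: 3 + 3 = 6 bars.
6 (basic form) + 2 (extra statement) + 3 (cadential extension) + 1 (internal expansion) = 12.

12 measures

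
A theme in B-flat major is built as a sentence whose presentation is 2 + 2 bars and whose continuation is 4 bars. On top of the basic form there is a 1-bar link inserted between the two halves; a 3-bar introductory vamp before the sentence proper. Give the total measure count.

Basic sentence: 2 + 2 + 4 = 8 bars.
8 (basic form) + 1 (link) + 3 (introduction) = 12.

12 measures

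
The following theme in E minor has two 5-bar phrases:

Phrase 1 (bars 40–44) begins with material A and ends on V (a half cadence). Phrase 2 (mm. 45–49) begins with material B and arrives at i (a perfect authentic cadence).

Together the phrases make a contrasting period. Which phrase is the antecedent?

The phrase ending with the weaker cadence (half cadence) is the antecedent; the one ending more conclusively (perfect authentic cadence) is the consequent. The antecedent is phrase 1.

phrase 1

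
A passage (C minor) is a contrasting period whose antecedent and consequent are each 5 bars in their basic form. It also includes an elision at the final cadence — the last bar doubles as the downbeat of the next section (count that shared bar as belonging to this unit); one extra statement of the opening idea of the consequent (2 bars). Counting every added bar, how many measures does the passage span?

12 measures

Basic contrasting period: 5 + 5 = 10 bars.
10 (basic form) + 2 (extra statement) = 12.
The elision shares a bar with the next section but does not change this unit's count.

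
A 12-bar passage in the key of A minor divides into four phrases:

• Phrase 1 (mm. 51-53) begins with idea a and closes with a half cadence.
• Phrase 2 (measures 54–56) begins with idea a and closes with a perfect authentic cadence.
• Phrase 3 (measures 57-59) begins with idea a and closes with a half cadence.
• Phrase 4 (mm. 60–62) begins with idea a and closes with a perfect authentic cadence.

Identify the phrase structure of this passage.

repeated period

The cadence pattern HC–PAC–HC–PAC is weak–strong twice, and phrases 3–4 restate phrases 1–2: a period heard twice, not a double period (which would end weakly at phrase 2).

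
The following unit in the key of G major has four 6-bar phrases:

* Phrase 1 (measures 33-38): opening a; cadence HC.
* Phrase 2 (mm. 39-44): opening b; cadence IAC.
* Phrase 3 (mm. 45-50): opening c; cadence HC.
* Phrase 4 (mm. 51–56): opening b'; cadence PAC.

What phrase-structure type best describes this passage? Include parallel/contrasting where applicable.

Four phrases in two halves: the first half (measures 33–44) ends with an imperfect authentic cadence, the second (mm. 45–56) with a perfect authentic cadence — a large antecedent–consequent pair, i.e. a double period.
Phrase 3 begins with different material from phrase 1, making it contrasting.

contrasting double period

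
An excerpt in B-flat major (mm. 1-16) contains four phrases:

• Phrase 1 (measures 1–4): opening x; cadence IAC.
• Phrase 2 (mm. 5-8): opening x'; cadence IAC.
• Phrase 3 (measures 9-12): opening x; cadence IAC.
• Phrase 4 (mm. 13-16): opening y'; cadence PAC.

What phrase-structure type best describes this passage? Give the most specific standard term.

parallel double period

Four phrases in two halves: the first half (bars 1–8) ends with an imperfect authentic cadence, the second (bars 9–16) with a perfect authentic cadence — a large antecedent–consequent pair, i.e. a double period.
Phrase 3 begins with the same material as phrase 1, making it parallel.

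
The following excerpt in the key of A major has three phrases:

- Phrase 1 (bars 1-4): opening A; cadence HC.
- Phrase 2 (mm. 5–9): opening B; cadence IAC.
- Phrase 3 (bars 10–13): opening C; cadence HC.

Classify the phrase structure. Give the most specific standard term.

phrase group

The final phrase closes with a half cadence, which is not stronger than the preceding imperfect authentic cadence; the 3 phrases lack an overall antecedent–consequent design and so form a phrase group.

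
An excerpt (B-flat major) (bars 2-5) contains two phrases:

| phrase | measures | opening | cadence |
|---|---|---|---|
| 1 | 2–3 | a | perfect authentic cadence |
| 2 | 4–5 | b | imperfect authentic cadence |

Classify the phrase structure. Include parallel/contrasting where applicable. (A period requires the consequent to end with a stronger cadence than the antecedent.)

phrase group

The second phrase closes with an imperfect authentic cadence, which is not stronger than the first phrase's perfect authentic cadence; without a weak→strong cadential pair there is no antecedent–consequent relationship, so this is a phrase group rather than a period.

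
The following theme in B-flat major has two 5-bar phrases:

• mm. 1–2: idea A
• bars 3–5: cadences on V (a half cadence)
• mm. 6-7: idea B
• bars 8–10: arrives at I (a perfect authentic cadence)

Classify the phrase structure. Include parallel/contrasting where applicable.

Phrase 1 ends with a half cadence (weaker) and phrase 2 with a perfect authentic cadence (stronger): antecedent + consequent = a period.
The two phrases open with different material (A / B), so the period is contrasting.

contrasting period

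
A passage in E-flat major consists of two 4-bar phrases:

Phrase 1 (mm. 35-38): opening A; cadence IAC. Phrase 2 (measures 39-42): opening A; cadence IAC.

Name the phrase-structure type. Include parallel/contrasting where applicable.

repeated phrase

Both phrases have the same opening (A) and the same cadence (imperfect authentic cadence): the second is a restatement, not a consequent, so this is a repeated phrase rather than a period.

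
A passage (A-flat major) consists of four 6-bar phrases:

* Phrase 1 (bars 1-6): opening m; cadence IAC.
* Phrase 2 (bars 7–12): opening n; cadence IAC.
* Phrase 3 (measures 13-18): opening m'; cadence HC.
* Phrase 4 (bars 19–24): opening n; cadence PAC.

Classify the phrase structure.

Four phrases in two halves: the first half (mm. 1-12) ends with an imperfect authentic cadence, the second (mm. 13–24) with a perfect authentic cadence — a large antecedent–consequent pair, i.e. a double period.
Phrase 3 begins with the same material as phrase 1, making it parallel.

parallel double period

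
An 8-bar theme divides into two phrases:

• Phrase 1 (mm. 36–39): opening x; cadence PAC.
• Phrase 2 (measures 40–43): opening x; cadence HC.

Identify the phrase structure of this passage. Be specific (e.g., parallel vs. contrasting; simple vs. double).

phrase group

The second phrase closes with a half cadence, which is not stronger than the first phrase's perfect authentic cadence; without a weak→strong cadential pair there is no antecedent–consequent relationship, so this is a phrase group rather than a period.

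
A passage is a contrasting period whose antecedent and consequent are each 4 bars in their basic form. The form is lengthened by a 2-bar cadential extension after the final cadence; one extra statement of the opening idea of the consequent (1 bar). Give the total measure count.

Basic contrasting period: 4 + 4 = 8 bars.
8 (basic form) + 2 (cadential extension) + 1 (extra statement) = 11.

11 measures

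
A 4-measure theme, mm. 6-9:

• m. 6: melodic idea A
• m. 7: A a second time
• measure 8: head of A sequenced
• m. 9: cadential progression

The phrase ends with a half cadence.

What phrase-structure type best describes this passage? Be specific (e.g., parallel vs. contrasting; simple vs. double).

Basic idea (bar 6) + its repetition (m. 7) form the presentation; fragmentation and cadence (mm. 8–9) form the continuation — the 4-bar whole is a sentence.

sentence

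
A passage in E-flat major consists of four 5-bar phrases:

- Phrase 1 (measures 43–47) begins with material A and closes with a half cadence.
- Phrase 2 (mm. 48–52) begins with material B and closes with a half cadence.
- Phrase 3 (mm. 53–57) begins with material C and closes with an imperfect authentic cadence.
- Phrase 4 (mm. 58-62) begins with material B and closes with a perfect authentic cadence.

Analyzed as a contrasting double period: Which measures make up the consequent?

In a double period the four phrases pair into a large antecedent (phrases 1–2, ending half cadence) and a large consequent (phrases 3–4, ending perfect authentic cadence). The consequent spans mm. 53-62.

measures 53–62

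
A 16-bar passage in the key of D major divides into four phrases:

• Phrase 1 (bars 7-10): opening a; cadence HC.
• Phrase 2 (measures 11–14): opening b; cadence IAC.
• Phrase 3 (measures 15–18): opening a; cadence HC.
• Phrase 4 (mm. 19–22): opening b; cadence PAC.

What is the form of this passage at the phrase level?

Four phrases in two halves: the first half (bars 7-14) ends with an imperfect authentic cadence, the second (measures 15–22) with a perfect authentic cadence — a large antecedent–consequent pair, i.e. a double period.
Phrase 3 begins with the same material as phrase 1, making it parallel.

parallel double period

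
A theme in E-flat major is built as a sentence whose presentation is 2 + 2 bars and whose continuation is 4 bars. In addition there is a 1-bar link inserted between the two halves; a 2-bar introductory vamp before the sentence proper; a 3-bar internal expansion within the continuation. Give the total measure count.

Basic sentence: 2 + 2 + 4 = 8 bars.
8 (basic form) + 1 (link) + 2 (introduction) + 3 (internal expansion) = 14.

14 measures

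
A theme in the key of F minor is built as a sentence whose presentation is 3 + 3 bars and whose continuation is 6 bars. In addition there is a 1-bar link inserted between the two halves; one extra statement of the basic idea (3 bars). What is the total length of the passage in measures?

Basic sentence: 3 + 3 + 6 = 12 bars.
12 (basic form) + 1 (link) + 3 (extra statement) = 16.

16 measures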